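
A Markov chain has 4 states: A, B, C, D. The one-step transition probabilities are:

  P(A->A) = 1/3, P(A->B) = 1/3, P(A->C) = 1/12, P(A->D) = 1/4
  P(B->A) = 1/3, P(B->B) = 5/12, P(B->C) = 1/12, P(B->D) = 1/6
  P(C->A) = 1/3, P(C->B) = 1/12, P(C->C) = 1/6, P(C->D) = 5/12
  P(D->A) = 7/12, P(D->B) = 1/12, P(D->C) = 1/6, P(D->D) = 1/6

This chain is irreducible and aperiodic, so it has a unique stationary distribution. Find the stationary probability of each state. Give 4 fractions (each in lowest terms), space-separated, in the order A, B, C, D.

Answer: 197/505 137/505 169/1515 344/1515

Derivation:
The stationary distribution satisfies pi = pi * P, i.e.:
  pi_A = 1/3*pi_A + 1/3*pi_B + 1/3*pi_C + 7/12*pi_D
  pi_B = 1/3*pi_A + 5/12*pi_B + 1/12*pi_C + 1/12*pi_D
  pi_C = 1/12*pi_A + 1/12*pi_B + 1/6*pi_C + 1/6*pi_D
  pi_D = 1/4*pi_A + 1/6*pi_B + 5/12*pi_C + 1/6*pi_D
with normalization: pi_A + pi_B + pi_C + pi_D = 1.

Using the first 3 balance equations plus normalization, the linear system A*pi = b is:
  [-2/3, 1/3, 1/3, 7/12] . pi = 0
  [1/3, -7/12, 1/12, 1/12] . pi = 0
  [1/12, 1/12, -5/6, 1/6] . pi = 0
  [1, 1, 1, 1] . pi = 1

Solving yields:
  pi_A = 197/505
  pi_B = 137/505
  pi_C = 169/1515
  pi_D = 344/1515

Verification (pi * P):
  197/505*1/3 + 137/505*1/3 + 169/1515*1/3 + 344/1515*7/12 = 197/505 = pi_A  (ok)
  197/505*1/3 + 137/505*5/12 + 169/1515*1/12 + 344/1515*1/12 = 137/505 = pi_B  (ok)
  197/505*1/12 + 137/505*1/12 + 169/1515*1/6 + 344/1515*1/6 = 169/1515 = pi_C  (ok)
  197/505*1/4 + 137/505*1/6 + 169/1515*5/12 + 344/1515*1/6 = 344/1515 = pi_D  (ok)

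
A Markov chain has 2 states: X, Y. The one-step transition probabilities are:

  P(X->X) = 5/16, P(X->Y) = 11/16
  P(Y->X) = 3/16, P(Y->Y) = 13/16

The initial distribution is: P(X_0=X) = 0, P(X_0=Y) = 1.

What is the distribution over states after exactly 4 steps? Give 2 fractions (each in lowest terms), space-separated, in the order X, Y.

Answer: 1755/8192 6437/8192

Derivation:
Propagating the distribution step by step (d_{t+1} = d_t * P):
d_0 = (X=0, Y=1)
  d_1[X] = 0*5/16 + 1*3/16 = 3/16
  d_1[Y] = 0*11/16 + 1*13/16 = 13/16
d_1 = (X=3/16, Y=13/16)
  d_2[X] = 3/16*5/16 + 13/16*3/16 = 27/128
  d_2[Y] = 3/16*11/16 + 13/16*13/16 = 101/128
d_2 = (X=27/128, Y=101/128)
  d_3[X] = 27/128*5/16 + 101/128*3/16 = 219/1024
  d_3[Y] = 27/128*11/16 + 101/128*13/16 = 805/1024
d_3 = (X=219/1024, Y=805/1024)
  d_4[X] = 219/1024*5/16 + 805/1024*3/16 = 1755/8192
  d_4[Y] = 219/1024*11/16 + 805/1024*13/16 = 6437/8192
d_4 = (X=1755/8192, Y=6437/8192)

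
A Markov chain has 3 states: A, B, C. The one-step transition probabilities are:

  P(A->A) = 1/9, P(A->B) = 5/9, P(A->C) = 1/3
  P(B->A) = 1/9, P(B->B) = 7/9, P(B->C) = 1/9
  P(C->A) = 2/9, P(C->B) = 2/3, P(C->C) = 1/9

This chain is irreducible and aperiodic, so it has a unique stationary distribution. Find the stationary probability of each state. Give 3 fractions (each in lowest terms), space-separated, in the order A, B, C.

Answer: 10/79 58/79 11/79

Derivation:
The stationary distribution satisfies pi = pi * P, i.e.:
  pi_A = 1/9*pi_A + 1/9*pi_B + 2/9*pi_C
  pi_B = 5/9*pi_A + 7/9*pi_B + 2/3*pi_C
  pi_C = 1/3*pi_A + 1/9*pi_B + 1/9*pi_C
with normalization: pi_A + pi_B + pi_C = 1.

Using the first 2 balance equations plus normalization, the linear system A*pi = b is:
  [-8/9, 1/9, 2/9] . pi = 0
  [5/9, -2/9, 2/3] . pi = 0
  [1, 1, 1] . pi = 1

Solving yields:
  pi_A = 10/79
  pi_B = 58/79
  pi_C = 11/79

Verification (pi * P):
  10/79*1/9 + 58/79*1/9 + 11/79*2/9 = 10/79 = pi_A  (ok)
  10/79*5/9 + 58/79*7/9 + 11/79*2/3 = 58/79 = pi_B  (ok)
  10/79*1/3 + 58/79*1/9 + 11/79*1/9 = 11/79 = pi_C  (ok)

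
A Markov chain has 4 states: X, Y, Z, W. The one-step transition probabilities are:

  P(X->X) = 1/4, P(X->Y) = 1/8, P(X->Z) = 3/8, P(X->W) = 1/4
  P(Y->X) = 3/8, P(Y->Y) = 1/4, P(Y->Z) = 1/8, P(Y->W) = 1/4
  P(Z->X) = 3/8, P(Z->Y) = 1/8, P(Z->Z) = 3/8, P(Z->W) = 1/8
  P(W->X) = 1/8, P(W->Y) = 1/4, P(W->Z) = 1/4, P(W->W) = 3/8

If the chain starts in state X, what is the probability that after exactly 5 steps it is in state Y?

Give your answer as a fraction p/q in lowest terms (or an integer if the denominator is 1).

Answer: 5813/32768

Derivation:
Computing P^5 by repeated multiplication:
P^1 =
  X: [1/4, 1/8, 3/8, 1/4]
  Y: [3/8, 1/4, 1/8, 1/4]
  Z: [3/8, 1/8, 3/8, 1/8]
  W: [1/8, 1/4, 1/4, 3/8]
P^2 =
  X: [9/32, 11/64, 5/16, 15/64]
  Y: [17/64, 3/16, 9/32, 17/64]
  Z: [19/64, 5/32, 21/64, 7/32]
  W: [17/64, 13/64, 17/64, 17/64]
P^3 =
  X: [9/32, 45/256, 155/512, 123/512]
  Y: [141/512, 93/512, 151/512, 127/512]
  Z: [145/512, 11/64, 79/256, 121/512]
  W: [141/512, 47/256, 149/512, 1/4]
P^4 =
  X: [573/2048, 725/4096, 1233/4096, 31/128]
  Y: [1141/4096, 183/1024, 1223/4096, 125/512]
  Z: [1149/4096, 721/4096, 1239/4096, 987/4096]
  W: [1139/4096, 367/2048, 305/1024, 1003/4096]
P^5 =
  X: [4579/16384, 5813/32768, 4923/16384, 7951/32768]
  Y: [9147/32768, 1457/8192, 307/1024, 7969/32768]
  Z: [9165/32768, 1451/8192, 9859/32768, 1985/8192]
  W: [9143/32768, 5833/32768, 9817/32768, 7975/32768]

(P^5)[X -> Y] = 5813/32768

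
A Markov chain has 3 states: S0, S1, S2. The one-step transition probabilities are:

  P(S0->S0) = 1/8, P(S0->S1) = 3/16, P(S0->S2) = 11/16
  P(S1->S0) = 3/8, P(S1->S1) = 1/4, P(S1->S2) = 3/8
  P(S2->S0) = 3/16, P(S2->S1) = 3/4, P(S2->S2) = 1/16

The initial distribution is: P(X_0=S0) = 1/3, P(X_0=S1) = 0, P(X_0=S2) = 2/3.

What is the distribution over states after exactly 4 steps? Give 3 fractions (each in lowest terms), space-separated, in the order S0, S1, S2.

Propagating the distribution step by step (d_{t+1} = d_t * P):
d_0 = (S0=1/3, S1=0, S2=2/3)
  d_1[S0] = 1/3*1/8 + 0*3/8 + 2/3*3/16 = 1/6
  d_1[S1] = 1/3*3/16 + 0*1/4 + 2/3*3/4 = 9/16
  d_1[S2] = 1/3*11/16 + 0*3/8 + 2/3*1/16 = 13/48
d_1 = (S0=1/6, S1=9/16, S2=13/48)
  d_2[S0] = 1/6*1/8 + 9/16*3/8 + 13/48*3/16 = 217/768
  d_2[S1] = 1/6*3/16 + 9/16*1/4 + 13/48*3/4 = 3/8
  d_2[S2] = 1/6*11/16 + 9/16*3/8 + 13/48*1/16 = 263/768
d_2 = (S0=217/768, S1=3/8, S2=263/768)
  d_3[S0] = 217/768*1/8 + 3/8*3/8 + 263/768*3/16 = 2951/12288
  d_3[S1] = 217/768*3/16 + 3/8*1/4 + 263/768*3/4 = 1653/4096
  d_3[S2] = 217/768*11/16 + 3/8*3/8 + 263/768*1/16 = 2189/6144
d_3 = (S0=2951/12288, S1=1653/4096, S2=2189/6144)
  d_4[S0] = 2951/12288*1/8 + 1653/4096*3/8 + 2189/6144*3/16 = 24395/98304
  d_4[S1] = 2951/12288*3/16 + 1653/4096*1/4 + 2189/6144*3/4 = 27075/65536
  d_4[S2] = 2951/12288*11/16 + 1653/4096*3/8 + 2189/6144*1/16 = 66593/196608
d_4 = (S0=24395/98304, S1=27075/65536, S2=66593/196608)

Answer: 24395/98304 27075/65536 66593/196608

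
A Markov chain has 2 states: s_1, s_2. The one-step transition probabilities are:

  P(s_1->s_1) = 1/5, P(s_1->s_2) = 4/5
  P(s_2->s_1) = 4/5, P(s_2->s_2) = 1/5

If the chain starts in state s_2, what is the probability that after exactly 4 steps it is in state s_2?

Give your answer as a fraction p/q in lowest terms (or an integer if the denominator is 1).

Computing P^4 by repeated multiplication:
P^1 =
  s_1: [1/5, 4/5]
  s_2: [4/5, 1/5]
P^2 =
  s_1: [17/25, 8/25]
  s_2: [8/25, 17/25]
P^3 =
  s_1: [49/125, 76/125]
  s_2: [76/125, 49/125]
P^4 =
  s_1: [353/625, 272/625]
  s_2: [272/625, 353/625]

(P^4)[s_2 -> s_2] = 353/625

Answer: 353/625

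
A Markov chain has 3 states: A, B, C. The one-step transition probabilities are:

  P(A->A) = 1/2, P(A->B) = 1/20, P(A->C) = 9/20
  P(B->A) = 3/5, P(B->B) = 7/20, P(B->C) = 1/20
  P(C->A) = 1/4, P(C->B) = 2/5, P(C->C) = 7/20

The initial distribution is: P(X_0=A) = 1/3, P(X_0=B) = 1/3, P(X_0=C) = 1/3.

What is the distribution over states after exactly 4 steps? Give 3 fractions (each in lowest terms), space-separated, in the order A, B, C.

Propagating the distribution step by step (d_{t+1} = d_t * P):
d_0 = (A=1/3, B=1/3, C=1/3)
  d_1[A] = 1/3*1/2 + 1/3*3/5 + 1/3*1/4 = 9/20
  d_1[B] = 1/3*1/20 + 1/3*7/20 + 1/3*2/5 = 4/15
  d_1[C] = 1/3*9/20 + 1/3*1/20 + 1/3*7/20 = 17/60
d_1 = (A=9/20, B=4/15, C=17/60)
  d_2[A] = 9/20*1/2 + 4/15*3/5 + 17/60*1/4 = 547/1200
  d_2[B] = 9/20*1/20 + 4/15*7/20 + 17/60*2/5 = 11/48
  d_2[C] = 9/20*9/20 + 4/15*1/20 + 17/60*7/20 = 63/200
d_2 = (A=547/1200, B=11/48, C=63/200)
  d_3[A] = 547/1200*1/2 + 11/48*3/5 + 63/200*1/4 = 533/1200
  d_3[B] = 547/1200*1/20 + 11/48*7/20 + 63/200*2/5 = 229/1000
  d_3[C] = 547/1200*9/20 + 11/48*1/20 + 63/200*7/20 = 1961/6000
d_3 = (A=533/1200, B=229/1000, C=1961/6000)
  d_4[A] = 533/1200*1/2 + 229/1000*3/5 + 1961/6000*1/4 = 52943/120000
  d_4[B] = 533/1200*1/20 + 229/1000*7/20 + 1961/6000*2/5 = 27971/120000
  d_4[C] = 533/1200*9/20 + 229/1000*1/20 + 1961/6000*7/20 = 19543/60000
d_4 = (A=52943/120000, B=27971/120000, C=19543/60000)

Answer: 52943/120000 27971/120000 19543/60000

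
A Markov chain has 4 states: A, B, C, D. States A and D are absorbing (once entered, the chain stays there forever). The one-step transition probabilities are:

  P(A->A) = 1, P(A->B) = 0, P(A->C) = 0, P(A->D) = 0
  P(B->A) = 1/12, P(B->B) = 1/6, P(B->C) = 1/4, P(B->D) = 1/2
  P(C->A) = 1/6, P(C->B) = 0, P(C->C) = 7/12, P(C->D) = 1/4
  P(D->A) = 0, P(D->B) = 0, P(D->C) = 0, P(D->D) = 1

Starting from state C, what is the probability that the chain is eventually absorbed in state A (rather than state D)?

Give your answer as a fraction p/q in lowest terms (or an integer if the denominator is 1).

Answer: 2/5

Derivation:
Let a_i = P(absorbed in A | start in state i).
Boundary conditions: a_A = 1, a_D = 0.
For each transient state i, a_i = sum_j P(i->j) * a_j:
  a_B = 1/12*a_A + 1/6*a_B + 1/4*a_C + 1/2*a_D
  a_C = 1/6*a_A + 0*a_B + 7/12*a_C + 1/4*a_D

Substituting a_A = 1 and a_D = 0, rearrange to (I - Q) a = r where r[i] = P(i -> A):
  [5/6, -1/4] . (a_B, a_C) = 1/12
  [0, 5/12] . (a_B, a_C) = 1/6

Solving yields:
  a_B = 11/50
  a_C = 2/5

Starting state is C, so the absorption probability is a_C = 2/5.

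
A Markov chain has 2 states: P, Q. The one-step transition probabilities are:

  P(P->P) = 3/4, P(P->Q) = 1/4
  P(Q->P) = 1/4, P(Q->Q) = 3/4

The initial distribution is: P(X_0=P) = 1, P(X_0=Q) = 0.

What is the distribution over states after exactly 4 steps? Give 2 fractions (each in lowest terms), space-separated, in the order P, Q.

Propagating the distribution step by step (d_{t+1} = d_t * P):
d_0 = (P=1, Q=0)
  d_1[P] = 1*3/4 + 0*1/4 = 3/4
  d_1[Q] = 1*1/4 + 0*3/4 = 1/4
d_1 = (P=3/4, Q=1/4)
  d_2[P] = 3/4*3/4 + 1/4*1/4 = 5/8
  d_2[Q] = 3/4*1/4 + 1/4*3/4 = 3/8
d_2 = (P=5/8, Q=3/8)
  d_3[P] = 5/8*3/4 + 3/8*1/4 = 9/16
  d_3[Q] = 5/8*1/4 + 3/8*3/4 = 7/16
d_3 = (P=9/16, Q=7/16)
  d_4[P] = 9/16*3/4 + 7/16*1/4 = 17/32
  d_4[Q] = 9/16*1/4 + 7/16*3/4 = 15/32
d_4 = (P=17/32, Q=15/32)

Answer: 17/32 15/32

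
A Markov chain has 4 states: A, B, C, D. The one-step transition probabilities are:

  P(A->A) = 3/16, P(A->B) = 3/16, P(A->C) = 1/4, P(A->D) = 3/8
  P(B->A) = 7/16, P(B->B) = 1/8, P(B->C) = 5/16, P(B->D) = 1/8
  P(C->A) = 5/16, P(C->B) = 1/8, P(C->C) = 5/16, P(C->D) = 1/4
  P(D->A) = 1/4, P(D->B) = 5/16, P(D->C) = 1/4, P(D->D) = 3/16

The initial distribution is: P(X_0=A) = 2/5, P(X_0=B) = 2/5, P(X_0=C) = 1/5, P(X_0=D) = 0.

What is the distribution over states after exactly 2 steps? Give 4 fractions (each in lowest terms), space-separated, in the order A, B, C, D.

Answer: 177/640 49/256 71/256 163/640

Derivation:
Propagating the distribution step by step (d_{t+1} = d_t * P):
d_0 = (A=2/5, B=2/5, C=1/5, D=0)
  d_1[A] = 2/5*3/16 + 2/5*7/16 + 1/5*5/16 + 0*1/4 = 5/16
  d_1[B] = 2/5*3/16 + 2/5*1/8 + 1/5*1/8 + 0*5/16 = 3/20
  d_1[C] = 2/5*1/4 + 2/5*5/16 + 1/5*5/16 + 0*1/4 = 23/80
  d_1[D] = 2/5*3/8 + 2/5*1/8 + 1/5*1/4 + 0*3/16 = 1/4
d_1 = (A=5/16, B=3/20, C=23/80, D=1/4)
  d_2[A] = 5/16*3/16 + 3/20*7/16 + 23/80*5/16 + 1/4*1/4 = 177/640
  d_2[B] = 5/16*3/16 + 3/20*1/8 + 23/80*1/8 + 1/4*5/16 = 49/256
  d_2[C] = 5/16*1/4 + 3/20*5/16 + 23/80*5/16 + 1/4*1/4 = 71/256
  d_2[D] = 5/16*3/8 + 3/20*1/8 + 23/80*1/4 + 1/4*3/16 = 163/640
d_2 = (A=177/640, B=49/256, C=71/256, D=163/640)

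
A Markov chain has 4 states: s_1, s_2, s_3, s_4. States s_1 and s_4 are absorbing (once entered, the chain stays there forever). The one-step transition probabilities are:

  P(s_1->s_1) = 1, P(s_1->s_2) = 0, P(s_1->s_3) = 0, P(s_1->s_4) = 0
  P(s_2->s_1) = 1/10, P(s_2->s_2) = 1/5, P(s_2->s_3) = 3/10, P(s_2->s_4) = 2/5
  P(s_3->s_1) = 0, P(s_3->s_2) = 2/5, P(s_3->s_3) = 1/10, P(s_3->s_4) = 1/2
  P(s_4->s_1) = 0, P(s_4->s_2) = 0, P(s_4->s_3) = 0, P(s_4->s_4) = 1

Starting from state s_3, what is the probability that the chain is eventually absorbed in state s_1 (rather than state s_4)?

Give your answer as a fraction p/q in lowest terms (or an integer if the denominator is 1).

Let a_i = P(absorbed in s_1 | start in state i).
Boundary conditions: a_s_1 = 1, a_s_4 = 0.
For each transient state i, a_i = sum_j P(i->j) * a_j:
  a_s_2 = 1/10*a_s_1 + 1/5*a_s_2 + 3/10*a_s_3 + 2/5*a_s_4
  a_s_3 = 0*a_s_1 + 2/5*a_s_2 + 1/10*a_s_3 + 1/2*a_s_4

Substituting a_s_1 = 1 and a_s_4 = 0, rearrange to (I - Q) a = r where r[i] = P(i -> s_1):
  [4/5, -3/10] . (a_s_2, a_s_3) = 1/10
  [-2/5, 9/10] . (a_s_2, a_s_3) = 0

Solving yields:
  a_s_2 = 3/20
  a_s_3 = 1/15

Starting state is s_3, so the absorption probability is a_s_3 = 1/15.

Answer: 1/15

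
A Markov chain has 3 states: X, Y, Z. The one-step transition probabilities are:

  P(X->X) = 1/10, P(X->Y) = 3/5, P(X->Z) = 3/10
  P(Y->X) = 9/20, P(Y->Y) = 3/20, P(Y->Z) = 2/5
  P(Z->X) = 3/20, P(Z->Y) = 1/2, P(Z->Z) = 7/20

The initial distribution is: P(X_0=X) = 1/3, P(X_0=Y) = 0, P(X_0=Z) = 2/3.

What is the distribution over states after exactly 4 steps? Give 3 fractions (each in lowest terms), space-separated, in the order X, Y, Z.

Propagating the distribution step by step (d_{t+1} = d_t * P):
d_0 = (X=1/3, Y=0, Z=2/3)
  d_1[X] = 1/3*1/10 + 0*9/20 + 2/3*3/20 = 2/15
  d_1[Y] = 1/3*3/5 + 0*3/20 + 2/3*1/2 = 8/15
  d_1[Z] = 1/3*3/10 + 0*2/5 + 2/3*7/20 = 1/3
d_1 = (X=2/15, Y=8/15, Z=1/3)
  d_2[X] = 2/15*1/10 + 8/15*9/20 + 1/3*3/20 = 91/300
  d_2[Y] = 2/15*3/5 + 8/15*3/20 + 1/3*1/2 = 49/150
  d_2[Z] = 2/15*3/10 + 8/15*2/5 + 1/3*7/20 = 37/100
d_2 = (X=91/300, Y=49/150, Z=37/100)
  d_3[X] = 91/300*1/10 + 49/150*9/20 + 37/100*3/20 = 1397/6000
  d_3[Y] = 91/300*3/5 + 49/150*3/20 + 37/100*1/2 = 52/125
  d_3[Z] = 91/300*3/10 + 49/150*2/5 + 37/100*7/20 = 2107/6000
d_3 = (X=1397/6000, Y=52/125, Z=2107/6000)
  d_4[X] = 1397/6000*1/10 + 52/125*9/20 + 2107/6000*3/20 = 31579/120000
  d_4[Y] = 1397/6000*3/5 + 52/125*3/20 + 2107/6000*1/2 = 22661/60000
  d_4[Z] = 1397/6000*3/10 + 52/125*2/5 + 2107/6000*7/20 = 43099/120000
d_4 = (X=31579/120000, Y=22661/60000, Z=43099/120000)

Answer: 31579/120000 22661/60000 43099/120000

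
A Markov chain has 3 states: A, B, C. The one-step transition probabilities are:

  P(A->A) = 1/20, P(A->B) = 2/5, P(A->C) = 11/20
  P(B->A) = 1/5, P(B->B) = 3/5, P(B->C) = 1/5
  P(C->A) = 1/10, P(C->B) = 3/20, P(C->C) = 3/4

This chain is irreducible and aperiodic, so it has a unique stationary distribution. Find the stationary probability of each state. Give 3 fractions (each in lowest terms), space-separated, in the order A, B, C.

Answer: 28/221 73/221 120/221

Derivation:
The stationary distribution satisfies pi = pi * P, i.e.:
  pi_A = 1/20*pi_A + 1/5*pi_B + 1/10*pi_C
  pi_B = 2/5*pi_A + 3/5*pi_B + 3/20*pi_C
  pi_C = 11/20*pi_A + 1/5*pi_B + 3/4*pi_C
with normalization: pi_A + pi_B + pi_C = 1.

Using the first 2 balance equations plus normalization, the linear system A*pi = b is:
  [-19/20, 1/5, 1/10] . pi = 0
  [2/5, -2/5, 3/20] . pi = 0
  [1, 1, 1] . pi = 1

Solving yields:
  pi_A = 28/221
  pi_B = 73/221
  pi_C = 120/221

Verification (pi * P):
  28/221*1/20 + 73/221*1/5 + 120/221*1/10 = 28/221 = pi_A  (ok)
  28/221*2/5 + 73/221*3/5 + 120/221*3/20 = 73/221 = pi_B  (ok)
  28/221*11/20 + 73/221*1/5 + 120/221*3/4 = 120/221 = pi_C  (ok)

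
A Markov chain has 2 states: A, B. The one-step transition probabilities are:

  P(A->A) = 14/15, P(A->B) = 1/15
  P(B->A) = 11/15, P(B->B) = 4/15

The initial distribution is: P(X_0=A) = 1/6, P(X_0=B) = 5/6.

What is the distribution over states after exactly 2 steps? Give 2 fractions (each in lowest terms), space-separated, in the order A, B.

Answer: 133/150 17/150

Derivation:
Propagating the distribution step by step (d_{t+1} = d_t * P):
d_0 = (A=1/6, B=5/6)
  d_1[A] = 1/6*14/15 + 5/6*11/15 = 23/30
  d_1[B] = 1/6*1/15 + 5/6*4/15 = 7/30
d_1 = (A=23/30, B=7/30)
  d_2[A] = 23/30*14/15 + 7/30*11/15 = 133/150
  d_2[B] = 23/30*1/15 + 7/30*4/15 = 17/150
d_2 = (A=133/150, B=17/150)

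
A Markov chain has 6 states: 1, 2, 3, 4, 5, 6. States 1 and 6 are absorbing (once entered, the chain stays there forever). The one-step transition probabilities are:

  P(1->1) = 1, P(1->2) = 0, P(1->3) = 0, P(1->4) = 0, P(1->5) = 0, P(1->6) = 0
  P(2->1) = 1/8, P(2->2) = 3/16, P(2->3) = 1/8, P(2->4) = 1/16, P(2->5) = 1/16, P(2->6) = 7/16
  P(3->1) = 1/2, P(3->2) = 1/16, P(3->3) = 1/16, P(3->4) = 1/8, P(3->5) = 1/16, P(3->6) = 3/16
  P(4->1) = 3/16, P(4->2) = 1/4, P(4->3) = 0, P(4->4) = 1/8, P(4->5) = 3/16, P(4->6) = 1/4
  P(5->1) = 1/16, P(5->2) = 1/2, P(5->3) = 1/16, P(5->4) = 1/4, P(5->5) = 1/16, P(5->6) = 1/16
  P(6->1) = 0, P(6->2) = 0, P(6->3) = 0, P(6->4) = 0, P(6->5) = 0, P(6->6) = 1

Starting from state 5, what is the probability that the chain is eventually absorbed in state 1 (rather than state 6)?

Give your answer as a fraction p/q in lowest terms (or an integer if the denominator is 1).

Let a_i = P(absorbed in 1 | start in state i).
Boundary conditions: a_1 = 1, a_6 = 0.
For each transient state i, a_i = sum_j P(i->j) * a_j:
  a_2 = 1/8*a_1 + 3/16*a_2 + 1/8*a_3 + 1/16*a_4 + 1/16*a_5 + 7/16*a_6
  a_3 = 1/2*a_1 + 1/16*a_2 + 1/16*a_3 + 1/8*a_4 + 1/16*a_5 + 3/16*a_6
  a_4 = 3/16*a_1 + 1/4*a_2 + 0*a_3 + 1/8*a_4 + 3/16*a_5 + 1/4*a_6
  a_5 = 1/16*a_1 + 1/2*a_2 + 1/16*a_3 + 1/4*a_4 + 1/16*a_5 + 1/16*a_6

Substituting a_1 = 1 and a_6 = 0, rearrange to (I - Q) a = r where r[i] = P(i -> 1):
  [13/16, -1/8, -1/16, -1/16] . (a_2, a_3, a_4, a_5) = 1/8
  [-1/16, 15/16, -1/8, -1/16] . (a_2, a_3, a_4, a_5) = 1/2
  [-1/4, 0, 7/8, -3/16] . (a_2, a_3, a_4, a_5) = 3/16
  [-1/2, -1/16, -1/4, 15/16] . (a_2, a_3, a_4, a_5) = 1/16

Solving yields:
  a_2 = 179/579
  a_3 = 21524/34161
  a_4 = 13088/34161
  a_5 = 12835/34161

Starting state is 5, so the absorption probability is a_5 = 12835/34161.

Answer: 12835/34161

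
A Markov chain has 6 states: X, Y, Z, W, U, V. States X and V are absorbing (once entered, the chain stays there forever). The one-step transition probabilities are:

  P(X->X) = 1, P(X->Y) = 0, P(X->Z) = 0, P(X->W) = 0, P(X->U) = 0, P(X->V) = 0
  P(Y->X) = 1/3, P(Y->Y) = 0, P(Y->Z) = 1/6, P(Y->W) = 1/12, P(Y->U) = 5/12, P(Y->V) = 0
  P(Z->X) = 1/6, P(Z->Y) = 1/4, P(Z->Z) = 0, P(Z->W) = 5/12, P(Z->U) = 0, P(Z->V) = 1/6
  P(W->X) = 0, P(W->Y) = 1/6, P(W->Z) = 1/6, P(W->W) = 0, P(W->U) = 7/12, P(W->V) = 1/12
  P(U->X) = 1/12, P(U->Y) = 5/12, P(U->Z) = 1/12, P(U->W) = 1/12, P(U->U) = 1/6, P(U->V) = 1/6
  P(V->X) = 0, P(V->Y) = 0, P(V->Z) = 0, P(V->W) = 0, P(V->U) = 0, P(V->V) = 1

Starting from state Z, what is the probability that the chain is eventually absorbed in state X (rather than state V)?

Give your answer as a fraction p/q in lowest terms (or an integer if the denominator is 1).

Answer: 5109/8953

Derivation:
Let a_i = P(absorbed in X | start in state i).
Boundary conditions: a_X = 1, a_V = 0.
For each transient state i, a_i = sum_j P(i->j) * a_j:
  a_Y = 1/3*a_X + 0*a_Y + 1/6*a_Z + 1/12*a_W + 5/12*a_U + 0*a_V
  a_Z = 1/6*a_X + 1/4*a_Y + 0*a_Z + 5/12*a_W + 0*a_U + 1/6*a_V
  a_W = 0*a_X + 1/6*a_Y + 1/6*a_Z + 0*a_W + 7/12*a_U + 1/12*a_V
  a_U = 1/12*a_X + 5/12*a_Y + 1/12*a_Z + 1/12*a_W + 1/6*a_U + 1/6*a_V

Substituting a_X = 1 and a_V = 0, rearrange to (I - Q) a = r where r[i] = P(i -> X):
  [1, -1/6, -1/12, -5/12] . (a_Y, a_Z, a_W, a_U) = 1/3
  [-1/4, 1, -5/12, 0] . (a_Y, a_Z, a_W, a_U) = 1/6
  [-1/6, -1/6, 1, -7/12] . (a_Y, a_Z, a_W, a_U) = 0
  [-5/12, -1/12, -1/12, 5/6] . (a_Y, a_Z, a_W, a_U) = 1/12

Solving yields:
  a_Y = 6354/8953
  a_Z = 5109/8953
  a_W = 4868/8953
  a_U = 5070/8953

Starting state is Z, so the absorption probability is a_Z = 5109/8953.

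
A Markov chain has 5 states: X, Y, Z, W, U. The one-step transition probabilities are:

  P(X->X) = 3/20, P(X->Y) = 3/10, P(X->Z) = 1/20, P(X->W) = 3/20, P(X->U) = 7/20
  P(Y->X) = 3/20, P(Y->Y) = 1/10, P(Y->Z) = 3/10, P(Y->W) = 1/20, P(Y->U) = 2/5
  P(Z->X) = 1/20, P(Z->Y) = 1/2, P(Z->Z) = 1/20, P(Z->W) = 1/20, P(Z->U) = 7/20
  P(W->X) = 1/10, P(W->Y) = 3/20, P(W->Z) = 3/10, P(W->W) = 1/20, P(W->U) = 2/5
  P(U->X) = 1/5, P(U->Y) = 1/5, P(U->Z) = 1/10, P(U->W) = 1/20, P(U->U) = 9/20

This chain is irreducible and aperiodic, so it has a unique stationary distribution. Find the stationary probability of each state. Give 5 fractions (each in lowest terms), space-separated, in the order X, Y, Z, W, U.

Answer: 9463/62034 7201/31017 3845/26586 2024/31017 37724/93051

Derivation:
The stationary distribution satisfies pi = pi * P, i.e.:
  pi_X = 3/20*pi_X + 3/20*pi_Y + 1/20*pi_Z + 1/10*pi_W + 1/5*pi_U
  pi_Y = 3/10*pi_X + 1/10*pi_Y + 1/2*pi_Z + 3/20*pi_W + 1/5*pi_U
  pi_Z = 1/20*pi_X + 3/10*pi_Y + 1/20*pi_Z + 3/10*pi_W + 1/10*pi_U
  pi_W = 3/20*pi_X + 1/20*pi_Y + 1/20*pi_Z + 1/20*pi_W + 1/20*pi_U
  pi_U = 7/20*pi_X + 2/5*pi_Y + 7/20*pi_Z + 2/5*pi_W + 9/20*pi_U
with normalization: pi_X + pi_Y + pi_Z + pi_W + pi_U = 1.

Using the first 4 balance equations plus normalization, the linear system A*pi = b is:
  [-17/20, 3/20, 1/20, 1/10, 1/5] . pi = 0
  [3/10, -9/10, 1/2, 3/20, 1/5] . pi = 0
  [1/20, 3/10, -19/20, 3/10, 1/10] . pi = 0
  [3/20, 1/20, 1/20, -19/20, 1/20] . pi = 0
  [1, 1, 1, 1, 1] . pi = 1

Solving yields:
  pi_X = 9463/62034
  pi_Y = 7201/31017
  pi_Z = 3845/26586
  pi_W = 2024/31017
  pi_U = 37724/93051

Verification (pi * P):
  9463/62034*3/20 + 7201/31017*3/20 + 3845/26586*1/20 + 2024/31017*1/10 + 37724/93051*1/5 = 9463/62034 = pi_X  (ok)
  9463/62034*3/10 + 7201/31017*1/10 + 3845/26586*1/2 + 2024/31017*3/20 + 37724/93051*1/5 = 7201/31017 = pi_Y  (ok)
  9463/62034*1/20 + 7201/31017*3/10 + 3845/26586*1/20 + 2024/31017*3/10 + 37724/93051*1/10 = 3845/26586 = pi_Z  (ok)
  9463/62034*3/20 + 7201/31017*1/20 + 3845/26586*1/20 + 2024/31017*1/20 + 37724/93051*1/20 = 2024/31017 = pi_W  (ok)
  9463/62034*7/20 + 7201/31017*2/5 + 3845/26586*7/20 + 2024/31017*2/5 + 37724/93051*9/20 = 37724/93051 = pi_U  (ok)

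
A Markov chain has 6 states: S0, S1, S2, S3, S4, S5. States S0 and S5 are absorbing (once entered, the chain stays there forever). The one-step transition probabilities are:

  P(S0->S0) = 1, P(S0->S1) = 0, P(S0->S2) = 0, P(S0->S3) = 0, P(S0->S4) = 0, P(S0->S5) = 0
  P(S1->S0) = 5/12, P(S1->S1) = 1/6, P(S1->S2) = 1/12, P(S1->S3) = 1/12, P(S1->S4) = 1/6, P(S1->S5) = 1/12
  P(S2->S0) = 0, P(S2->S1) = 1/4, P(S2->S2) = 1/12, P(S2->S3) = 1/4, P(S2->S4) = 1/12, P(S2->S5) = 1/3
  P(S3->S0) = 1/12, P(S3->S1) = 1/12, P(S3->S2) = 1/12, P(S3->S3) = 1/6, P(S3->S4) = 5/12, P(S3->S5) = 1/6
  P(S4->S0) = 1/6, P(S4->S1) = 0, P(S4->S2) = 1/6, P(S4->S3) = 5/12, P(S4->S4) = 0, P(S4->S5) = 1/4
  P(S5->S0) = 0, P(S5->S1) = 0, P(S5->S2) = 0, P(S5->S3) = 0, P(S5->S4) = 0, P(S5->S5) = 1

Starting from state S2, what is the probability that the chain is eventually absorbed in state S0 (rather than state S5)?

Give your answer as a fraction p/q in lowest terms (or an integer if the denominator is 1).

Answer: 1383/4373

Derivation:
Let a_i = P(absorbed in S0 | start in state i).
Boundary conditions: a_S0 = 1, a_S5 = 0.
For each transient state i, a_i = sum_j P(i->j) * a_j:
  a_S1 = 5/12*a_S0 + 1/6*a_S1 + 1/12*a_S2 + 1/12*a_S3 + 1/6*a_S4 + 1/12*a_S5
  a_S2 = 0*a_S0 + 1/4*a_S1 + 1/12*a_S2 + 1/4*a_S3 + 1/12*a_S4 + 1/3*a_S5
  a_S3 = 1/12*a_S0 + 1/12*a_S1 + 1/12*a_S2 + 1/6*a_S3 + 5/12*a_S4 + 1/6*a_S5
  a_S4 = 1/6*a_S0 + 0*a_S1 + 1/6*a_S2 + 5/12*a_S3 + 0*a_S4 + 1/4*a_S5

Substituting a_S0 = 1 and a_S5 = 0, rearrange to (I - Q) a = r where r[i] = P(i -> S0):
  [5/6, -1/12, -1/12, -1/6] . (a_S1, a_S2, a_S3, a_S4) = 5/12
  [-1/4, 11/12, -1/4, -1/12] . (a_S1, a_S2, a_S3, a_S4) = 0
  [-1/12, -1/12, 5/6, -5/12] . (a_S1, a_S2, a_S3, a_S4) = 1/12
  [0, -1/6, -5/12, 1] . (a_S1, a_S2, a_S3, a_S4) = 1/6

Solving yields:
  a_S1 = 5653/8746
  a_S2 = 1383/4373
  a_S3 = 1690/4373
  a_S4 = 3327/8746

Starting state is S2, so the absorption probability is a_S2 = 1383/4373.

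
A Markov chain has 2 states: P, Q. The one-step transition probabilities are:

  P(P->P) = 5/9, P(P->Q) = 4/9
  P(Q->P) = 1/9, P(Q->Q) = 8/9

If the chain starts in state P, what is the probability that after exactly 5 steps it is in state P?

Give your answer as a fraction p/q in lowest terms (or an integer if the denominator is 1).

Answer: 12629/59049

Derivation:
Computing P^5 by repeated multiplication:
P^1 =
  P: [5/9, 4/9]
  Q: [1/9, 8/9]
P^2 =
  P: [29/81, 52/81]
  Q: [13/81, 68/81]
P^3 =
  P: [197/729, 532/729]
  Q: [133/729, 596/729]
P^4 =
  P: [1517/6561, 5044/6561]
  Q: [1261/6561, 5300/6561]
P^5 =
  P: [12629/59049, 46420/59049]
  Q: [11605/59049, 47444/59049]

(P^5)[P -> P] = 12629/59049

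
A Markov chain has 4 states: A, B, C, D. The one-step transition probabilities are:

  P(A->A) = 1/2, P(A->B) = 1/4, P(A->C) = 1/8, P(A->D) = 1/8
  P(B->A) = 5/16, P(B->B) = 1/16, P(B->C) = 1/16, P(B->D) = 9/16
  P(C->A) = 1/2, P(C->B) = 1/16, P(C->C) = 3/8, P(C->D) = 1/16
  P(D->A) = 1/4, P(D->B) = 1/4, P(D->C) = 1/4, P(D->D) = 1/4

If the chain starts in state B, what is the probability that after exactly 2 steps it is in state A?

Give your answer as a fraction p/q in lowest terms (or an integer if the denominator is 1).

Answer: 89/256

Derivation:
Computing P^2 by repeated multiplication:
P^1 =
  A: [1/2, 1/4, 1/8, 1/8]
  B: [5/16, 1/16, 1/16, 9/16]
  C: [1/2, 1/16, 3/8, 1/16]
  D: [1/4, 1/4, 1/4, 1/4]
P^2 =
  A: [27/64, 23/128, 5/32, 31/128]
  B: [89/256, 29/128, 53/256, 7/32]
  C: [121/256, 43/256, 57/256, 35/256]
  D: [25/64, 5/32, 13/64, 1/4]

(P^2)[B -> A] = 89/256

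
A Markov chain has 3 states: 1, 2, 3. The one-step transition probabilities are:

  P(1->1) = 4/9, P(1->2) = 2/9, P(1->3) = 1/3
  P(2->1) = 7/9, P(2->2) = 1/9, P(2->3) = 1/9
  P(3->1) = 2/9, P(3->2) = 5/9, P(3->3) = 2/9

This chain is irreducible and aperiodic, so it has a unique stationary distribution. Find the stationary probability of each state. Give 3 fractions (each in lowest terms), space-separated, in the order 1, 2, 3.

The stationary distribution satisfies pi = pi * P, i.e.:
  pi_1 = 4/9*pi_1 + 7/9*pi_2 + 2/9*pi_3
  pi_2 = 2/9*pi_1 + 1/9*pi_2 + 5/9*pi_3
  pi_3 = 1/3*pi_1 + 1/9*pi_2 + 2/9*pi_3
with normalization: pi_1 + pi_2 + pi_3 = 1.

Using the first 2 balance equations plus normalization, the linear system A*pi = b is:
  [-5/9, 7/9, 2/9] . pi = 0
  [2/9, -8/9, 5/9] . pi = 0
  [1, 1, 1] . pi = 1

Solving yields:
  pi_1 = 51/106
  pi_2 = 29/106
  pi_3 = 13/53

Verification (pi * P):
  51/106*4/9 + 29/106*7/9 + 13/53*2/9 = 51/106 = pi_1  (ok)
  51/106*2/9 + 29/106*1/9 + 13/53*5/9 = 29/106 = pi_2  (ok)
  51/106*1/3 + 29/106*1/9 + 13/53*2/9 = 13/53 = pi_3  (ok)

Answer: 51/106 29/106 13/53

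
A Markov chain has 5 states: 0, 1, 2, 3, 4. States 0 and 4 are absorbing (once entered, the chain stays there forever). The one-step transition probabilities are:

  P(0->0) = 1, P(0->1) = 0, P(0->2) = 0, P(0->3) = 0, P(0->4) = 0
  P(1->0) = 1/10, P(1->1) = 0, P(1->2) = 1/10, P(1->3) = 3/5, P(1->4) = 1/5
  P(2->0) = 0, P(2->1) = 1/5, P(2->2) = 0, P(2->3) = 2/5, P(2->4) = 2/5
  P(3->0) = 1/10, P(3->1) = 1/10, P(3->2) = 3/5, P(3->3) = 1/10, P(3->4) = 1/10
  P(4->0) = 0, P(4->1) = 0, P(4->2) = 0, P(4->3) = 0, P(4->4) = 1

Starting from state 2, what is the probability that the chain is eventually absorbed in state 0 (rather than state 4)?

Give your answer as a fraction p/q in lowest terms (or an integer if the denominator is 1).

Answer: 37/253

Derivation:
Let a_i = P(absorbed in 0 | start in state i).
Boundary conditions: a_0 = 1, a_4 = 0.
For each transient state i, a_i = sum_j P(i->j) * a_j:
  a_1 = 1/10*a_0 + 0*a_1 + 1/10*a_2 + 3/5*a_3 + 1/5*a_4
  a_2 = 0*a_0 + 1/5*a_1 + 0*a_2 + 2/5*a_3 + 2/5*a_4
  a_3 = 1/10*a_0 + 1/10*a_1 + 3/5*a_2 + 1/10*a_3 + 1/10*a_4

Substituting a_0 = 1 and a_4 = 0, rearrange to (I - Q) a = r where r[i] = P(i -> 0):
  [1, -1/10, -3/5] . (a_1, a_2, a_3) = 1/10
  [-1/5, 1, -2/5] . (a_1, a_2, a_3) = 0
  [-1/10, -3/5, 9/10] . (a_1, a_2, a_3) = 1/10

Solving yields:
  a_1 = 65/253
  a_2 = 37/253
  a_3 = 60/253

Starting state is 2, so the absorption probability is a_2 = 37/253.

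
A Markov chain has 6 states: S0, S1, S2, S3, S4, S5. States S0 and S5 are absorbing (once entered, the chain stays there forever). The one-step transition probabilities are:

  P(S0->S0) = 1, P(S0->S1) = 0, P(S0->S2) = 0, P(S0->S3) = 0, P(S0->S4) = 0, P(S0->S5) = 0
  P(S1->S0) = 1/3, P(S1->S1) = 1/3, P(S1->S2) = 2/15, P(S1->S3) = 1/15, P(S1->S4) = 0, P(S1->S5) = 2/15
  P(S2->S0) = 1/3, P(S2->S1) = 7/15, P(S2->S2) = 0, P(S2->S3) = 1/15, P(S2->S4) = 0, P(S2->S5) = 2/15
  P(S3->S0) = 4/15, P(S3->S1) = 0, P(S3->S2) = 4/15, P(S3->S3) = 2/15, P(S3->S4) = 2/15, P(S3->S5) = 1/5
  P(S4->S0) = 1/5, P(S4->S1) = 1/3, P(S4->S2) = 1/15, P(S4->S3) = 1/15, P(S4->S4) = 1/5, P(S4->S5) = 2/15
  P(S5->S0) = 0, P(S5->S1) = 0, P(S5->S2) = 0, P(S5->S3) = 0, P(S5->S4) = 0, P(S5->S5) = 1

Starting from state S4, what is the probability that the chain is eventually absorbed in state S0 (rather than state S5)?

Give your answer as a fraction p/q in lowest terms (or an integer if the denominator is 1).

Answer: 383/586

Derivation:
Let a_i = P(absorbed in S0 | start in state i).
Boundary conditions: a_S0 = 1, a_S5 = 0.
For each transient state i, a_i = sum_j P(i->j) * a_j:
  a_S1 = 1/3*a_S0 + 1/3*a_S1 + 2/15*a_S2 + 1/15*a_S3 + 0*a_S4 + 2/15*a_S5
  a_S2 = 1/3*a_S0 + 7/15*a_S1 + 0*a_S2 + 1/15*a_S3 + 0*a_S4 + 2/15*a_S5
  a_S3 = 4/15*a_S0 + 0*a_S1 + 4/15*a_S2 + 2/15*a_S3 + 2/15*a_S4 + 1/5*a_S5
  a_S4 = 1/5*a_S0 + 1/3*a_S1 + 1/15*a_S2 + 1/15*a_S3 + 1/5*a_S4 + 2/15*a_S5

Substituting a_S0 = 1 and a_S5 = 0, rearrange to (I - Q) a = r where r[i] = P(i -> S0):
  [2/3, -2/15, -1/15, 0] . (a_S1, a_S2, a_S3, a_S4) = 1/3
  [-7/15, 1, -1/15, 0] . (a_S1, a_S2, a_S3, a_S4) = 1/3
  [0, -4/15, 13/15, -2/15] . (a_S1, a_S2, a_S3, a_S4) = 4/15
  [-1/3, -1/15, -1/15, 4/5] . (a_S1, a_S2, a_S3, a_S4) = 1/5

Solving yields:
  a_S1 = 206/293
  a_S2 = 206/293
  a_S3 = 183/293
  a_S4 = 383/586

Starting state is S4, so the absorption probability is a_S4 = 383/586.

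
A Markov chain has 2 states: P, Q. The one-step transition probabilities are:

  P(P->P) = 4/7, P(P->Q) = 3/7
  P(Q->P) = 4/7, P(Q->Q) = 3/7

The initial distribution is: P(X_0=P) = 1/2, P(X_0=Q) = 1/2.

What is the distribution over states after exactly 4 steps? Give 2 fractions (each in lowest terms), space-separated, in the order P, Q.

Answer: 4/7 3/7

Derivation:
Propagating the distribution step by step (d_{t+1} = d_t * P):
d_0 = (P=1/2, Q=1/2)
  d_1[P] = 1/2*4/7 + 1/2*4/7 = 4/7
  d_1[Q] = 1/2*3/7 + 1/2*3/7 = 3/7
d_1 = (P=4/7, Q=3/7)
  d_2[P] = 4/7*4/7 + 3/7*4/7 = 4/7
  d_2[Q] = 4/7*3/7 + 3/7*3/7 = 3/7
d_2 = (P=4/7, Q=3/7)
  d_3[P] = 4/7*4/7 + 3/7*4/7 = 4/7
  d_3[Q] = 4/7*3/7 + 3/7*3/7 = 3/7
d_3 = (P=4/7, Q=3/7)
  d_4[P] = 4/7*4/7 + 3/7*4/7 = 4/7
  d_4[Q] = 4/7*3/7 + 3/7*3/7 = 3/7
d_4 = (P=4/7, Q=3/7)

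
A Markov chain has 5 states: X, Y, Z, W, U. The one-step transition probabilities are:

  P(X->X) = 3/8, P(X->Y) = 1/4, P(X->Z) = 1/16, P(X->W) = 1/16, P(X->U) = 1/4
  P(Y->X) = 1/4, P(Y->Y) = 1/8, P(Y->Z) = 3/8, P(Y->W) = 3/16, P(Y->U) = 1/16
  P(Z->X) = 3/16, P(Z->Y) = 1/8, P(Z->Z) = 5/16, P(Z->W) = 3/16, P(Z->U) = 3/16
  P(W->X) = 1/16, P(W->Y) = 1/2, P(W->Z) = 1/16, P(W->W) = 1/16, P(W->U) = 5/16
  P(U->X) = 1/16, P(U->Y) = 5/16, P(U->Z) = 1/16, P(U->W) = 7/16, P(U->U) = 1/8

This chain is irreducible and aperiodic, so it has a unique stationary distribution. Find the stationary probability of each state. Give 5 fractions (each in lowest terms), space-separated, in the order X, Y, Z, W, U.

Answer: 6101/31445 7937/31445 2371/12578 11641/62890 5659/31445

Derivation:
The stationary distribution satisfies pi = pi * P, i.e.:
  pi_X = 3/8*pi_X + 1/4*pi_Y + 3/16*pi_Z + 1/16*pi_W + 1/16*pi_U
  pi_Y = 1/4*pi_X + 1/8*pi_Y + 1/8*pi_Z + 1/2*pi_W + 5/16*pi_U
  pi_Z = 1/16*pi_X + 3/8*pi_Y + 5/16*pi_Z + 1/16*pi_W + 1/16*pi_U
  pi_W = 1/16*pi_X + 3/16*pi_Y + 3/16*pi_Z + 1/16*pi_W + 7/16*pi_U
  pi_U = 1/4*pi_X + 1/16*pi_Y + 3/16*pi_Z + 5/16*pi_W + 1/8*pi_U
with normalization: pi_X + pi_Y + pi_Z + pi_W + pi_U = 1.

Using the first 4 balance equations plus normalization, the linear system A*pi = b is:
  [-5/8, 1/4, 3/16, 1/16, 1/16] . pi = 0
  [1/4, -7/8, 1/8, 1/2, 5/16] . pi = 0
  [1/16, 3/8, -11/16, 1/16, 1/16] . pi = 0
  [1/16, 3/16, 3/16, -15/16, 7/16] . pi = 0
  [1, 1, 1, 1, 1] . pi = 1

Solving yields:
  pi_X = 6101/31445
  pi_Y = 7937/31445
  pi_Z = 2371/12578
  pi_W = 11641/62890
  pi_U = 5659/31445

Verification (pi * P):
  6101/31445*3/8 + 7937/31445*1/4 + 2371/12578*3/16 + 11641/62890*1/16 + 5659/31445*1/16 = 6101/31445 = pi_X  (ok)
  6101/31445*1/4 + 7937/31445*1/8 + 2371/12578*1/8 + 11641/62890*1/2 + 5659/31445*5/16 = 7937/31445 = pi_Y  (ok)
  6101/31445*1/16 + 7937/31445*3/8 + 2371/12578*5/16 + 11641/62890*1/16 + 5659/31445*1/16 = 2371/12578 = pi_Z  (ok)
  6101/31445*1/16 + 7937/31445*3/16 + 2371/12578*3/16 + 11641/62890*1/16 + 5659/31445*7/16 = 11641/62890 = pi_W  (ok)
  6101/31445*1/4 + 7937/31445*1/16 + 2371/12578*3/16 + 11641/62890*5/16 + 5659/31445*1/8 = 5659/31445 = pi_U  (ok)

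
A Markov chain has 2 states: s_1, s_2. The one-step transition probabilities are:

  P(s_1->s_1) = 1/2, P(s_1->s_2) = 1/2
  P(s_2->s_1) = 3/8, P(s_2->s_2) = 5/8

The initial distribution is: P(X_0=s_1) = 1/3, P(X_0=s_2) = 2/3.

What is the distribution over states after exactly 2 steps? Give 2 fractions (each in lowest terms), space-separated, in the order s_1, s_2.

Answer: 41/96 55/96

Derivation:
Propagating the distribution step by step (d_{t+1} = d_t * P):
d_0 = (s_1=1/3, s_2=2/3)
  d_1[s_1] = 1/3*1/2 + 2/3*3/8 = 5/12
  d_1[s_2] = 1/3*1/2 + 2/3*5/8 = 7/12
d_1 = (s_1=5/12, s_2=7/12)
  d_2[s_1] = 5/12*1/2 + 7/12*3/8 = 41/96
  d_2[s_2] = 5/12*1/2 + 7/12*5/8 = 55/96
d_2 = (s_1=41/96, s_2=55/96)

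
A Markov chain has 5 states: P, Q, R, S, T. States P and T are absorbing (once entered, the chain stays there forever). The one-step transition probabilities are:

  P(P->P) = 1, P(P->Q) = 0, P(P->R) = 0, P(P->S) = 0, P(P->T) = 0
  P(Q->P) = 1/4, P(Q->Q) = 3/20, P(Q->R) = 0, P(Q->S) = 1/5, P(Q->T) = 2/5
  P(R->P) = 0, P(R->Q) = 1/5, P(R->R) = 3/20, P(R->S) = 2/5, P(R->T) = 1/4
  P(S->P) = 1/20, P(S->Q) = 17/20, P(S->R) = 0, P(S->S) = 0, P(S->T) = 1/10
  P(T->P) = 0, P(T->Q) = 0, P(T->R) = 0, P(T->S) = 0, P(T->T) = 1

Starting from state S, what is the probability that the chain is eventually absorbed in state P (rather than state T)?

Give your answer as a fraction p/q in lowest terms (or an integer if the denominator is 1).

Answer: 3/8

Derivation:
Let a_i = P(absorbed in P | start in state i).
Boundary conditions: a_P = 1, a_T = 0.
For each transient state i, a_i = sum_j P(i->j) * a_j:
  a_Q = 1/4*a_P + 3/20*a_Q + 0*a_R + 1/5*a_S + 2/5*a_T
  a_R = 0*a_P + 1/5*a_Q + 3/20*a_R + 2/5*a_S + 1/4*a_T
  a_S = 1/20*a_P + 17/20*a_Q + 0*a_R + 0*a_S + 1/10*a_T

Substituting a_P = 1 and a_T = 0, rearrange to (I - Q) a = r where r[i] = P(i -> P):
  [17/20, 0, -1/5] . (a_Q, a_R, a_S) = 1/4
  [-1/5, 17/20, -2/5] . (a_Q, a_R, a_S) = 0
  [-17/20, 0, 1] . (a_Q, a_R, a_S) = 1/20

Solving yields:
  a_Q = 13/34
  a_R = 77/289
  a_S = 3/8

Starting state is S, so the absorption probability is a_S = 3/8.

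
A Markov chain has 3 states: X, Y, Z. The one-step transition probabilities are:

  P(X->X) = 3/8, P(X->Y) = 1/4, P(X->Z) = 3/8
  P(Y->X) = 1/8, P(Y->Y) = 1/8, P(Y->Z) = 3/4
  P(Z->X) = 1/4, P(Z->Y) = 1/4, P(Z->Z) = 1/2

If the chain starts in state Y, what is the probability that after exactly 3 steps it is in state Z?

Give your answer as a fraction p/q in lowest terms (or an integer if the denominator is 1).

Answer: 135/256

Derivation:
Computing P^3 by repeated multiplication:
P^1 =
  X: [3/8, 1/4, 3/8]
  Y: [1/8, 1/8, 3/4]
  Z: [1/4, 1/4, 1/2]
P^2 =
  X: [17/64, 7/32, 33/64]
  Y: [1/4, 15/64, 33/64]
  Z: [1/4, 7/32, 17/32]
P^3 =
  X: [131/512, 57/256, 267/512]
  Y: [129/512, 113/512, 135/256]
  Z: [65/256, 57/256, 67/128]

(P^3)[Y -> Z] = 135/256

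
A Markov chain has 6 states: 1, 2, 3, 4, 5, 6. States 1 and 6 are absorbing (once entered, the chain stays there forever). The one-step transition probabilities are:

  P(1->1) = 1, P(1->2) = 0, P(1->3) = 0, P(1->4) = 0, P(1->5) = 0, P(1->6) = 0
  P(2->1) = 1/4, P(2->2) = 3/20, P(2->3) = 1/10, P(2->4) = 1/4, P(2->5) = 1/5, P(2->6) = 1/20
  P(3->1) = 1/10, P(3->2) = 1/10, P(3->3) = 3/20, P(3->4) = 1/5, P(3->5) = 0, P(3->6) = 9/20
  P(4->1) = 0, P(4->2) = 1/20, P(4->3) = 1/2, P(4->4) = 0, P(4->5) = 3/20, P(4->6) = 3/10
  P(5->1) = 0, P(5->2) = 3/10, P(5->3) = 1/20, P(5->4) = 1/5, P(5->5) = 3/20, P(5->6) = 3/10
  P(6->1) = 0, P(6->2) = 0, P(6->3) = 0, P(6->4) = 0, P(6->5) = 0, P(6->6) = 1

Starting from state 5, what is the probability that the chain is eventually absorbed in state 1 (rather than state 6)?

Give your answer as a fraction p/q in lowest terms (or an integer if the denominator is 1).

Let a_i = P(absorbed in 1 | start in state i).
Boundary conditions: a_1 = 1, a_6 = 0.
For each transient state i, a_i = sum_j P(i->j) * a_j:
  a_2 = 1/4*a_1 + 3/20*a_2 + 1/10*a_3 + 1/4*a_4 + 1/5*a_5 + 1/20*a_6
  a_3 = 1/10*a_1 + 1/10*a_2 + 3/20*a_3 + 1/5*a_4 + 0*a_5 + 9/20*a_6
  a_4 = 0*a_1 + 1/20*a_2 + 1/2*a_3 + 0*a_4 + 3/20*a_5 + 3/10*a_6
  a_5 = 0*a_1 + 3/10*a_2 + 1/20*a_3 + 1/5*a_4 + 3/20*a_5 + 3/10*a_6

Substituting a_1 = 1 and a_6 = 0, rearrange to (I - Q) a = r where r[i] = P(i -> 1):
  [17/20, -1/10, -1/4, -1/5] . (a_2, a_3, a_4, a_5) = 1/4
  [-1/10, 17/20, -1/5, 0] . (a_2, a_3, a_4, a_5) = 1/10
  [-1/20, -1/2, 1, -3/20] . (a_2, a_3, a_4, a_5) = 0
  [-3/10, -1/20, -1/5, 17/20] . (a_2, a_3, a_4, a_5) = 0

Solving yields:
  a_2 = 9314/22921
  a_3 = 13790/68763
  a_4 = 10255/68763
  a_5 = 4362/22921

Starting state is 5, so the absorption probability is a_5 = 4362/22921.

Answer: 4362/22921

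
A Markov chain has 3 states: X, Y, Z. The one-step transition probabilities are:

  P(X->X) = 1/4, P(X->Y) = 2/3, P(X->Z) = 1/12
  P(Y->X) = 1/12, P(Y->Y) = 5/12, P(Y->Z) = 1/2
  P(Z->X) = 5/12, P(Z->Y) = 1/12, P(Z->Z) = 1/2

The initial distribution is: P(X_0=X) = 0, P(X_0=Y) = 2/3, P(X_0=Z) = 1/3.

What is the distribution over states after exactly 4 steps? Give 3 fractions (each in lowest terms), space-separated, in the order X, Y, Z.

Answer: 221/864 1387/3888 3013/7776

Derivation:
Propagating the distribution step by step (d_{t+1} = d_t * P):
d_0 = (X=0, Y=2/3, Z=1/3)
  d_1[X] = 0*1/4 + 2/3*1/12 + 1/3*5/12 = 7/36
  d_1[Y] = 0*2/3 + 2/3*5/12 + 1/3*1/12 = 11/36
  d_1[Z] = 0*1/12 + 2/3*1/2 + 1/3*1/2 = 1/2
d_1 = (X=7/36, Y=11/36, Z=1/2)
  d_2[X] = 7/36*1/4 + 11/36*1/12 + 1/2*5/12 = 61/216
  d_2[Y] = 7/36*2/3 + 11/36*5/12 + 1/2*1/12 = 43/144
  d_2[Z] = 7/36*1/12 + 11/36*1/2 + 1/2*1/2 = 181/432
d_2 = (X=61/216, Y=43/144, Z=181/432)
  d_3[X] = 61/216*1/4 + 43/144*1/12 + 181/432*5/12 = 175/648
  d_3[Y] = 61/216*2/3 + 43/144*5/12 + 181/432*1/12 = 901/2592
  d_3[Z] = 61/216*1/12 + 43/144*1/2 + 181/432*1/2 = 991/2592
d_3 = (X=175/648, Y=901/2592, Z=991/2592)
  d_4[X] = 175/648*1/4 + 901/2592*1/12 + 991/2592*5/12 = 221/864
  d_4[Y] = 175/648*2/3 + 901/2592*5/12 + 991/2592*1/12 = 1387/3888
  d_4[Z] = 175/648*1/12 + 901/2592*1/2 + 991/2592*1/2 = 3013/7776
d_4 = (X=221/864, Y=1387/3888, Z=3013/7776)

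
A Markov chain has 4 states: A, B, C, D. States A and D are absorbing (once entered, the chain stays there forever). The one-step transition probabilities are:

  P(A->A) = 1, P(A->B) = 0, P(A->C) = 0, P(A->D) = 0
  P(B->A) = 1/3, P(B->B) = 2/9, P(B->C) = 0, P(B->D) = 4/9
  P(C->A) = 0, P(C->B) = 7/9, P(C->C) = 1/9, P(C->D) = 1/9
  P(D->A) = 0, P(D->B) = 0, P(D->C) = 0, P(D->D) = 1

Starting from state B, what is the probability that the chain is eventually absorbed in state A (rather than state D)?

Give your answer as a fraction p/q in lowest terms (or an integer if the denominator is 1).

Answer: 3/7

Derivation:
Let a_i = P(absorbed in A | start in state i).
Boundary conditions: a_A = 1, a_D = 0.
For each transient state i, a_i = sum_j P(i->j) * a_j:
  a_B = 1/3*a_A + 2/9*a_B + 0*a_C + 4/9*a_D
  a_C = 0*a_A + 7/9*a_B + 1/9*a_C + 1/9*a_D

Substituting a_A = 1 and a_D = 0, rearrange to (I - Q) a = r where r[i] = P(i -> A):
  [7/9, 0] . (a_B, a_C) = 1/3
  [-7/9, 8/9] . (a_B, a_C) = 0

Solving yields:
  a_B = 3/7
  a_C = 3/8

Starting state is B, so the absorption probability is a_B = 3/7.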